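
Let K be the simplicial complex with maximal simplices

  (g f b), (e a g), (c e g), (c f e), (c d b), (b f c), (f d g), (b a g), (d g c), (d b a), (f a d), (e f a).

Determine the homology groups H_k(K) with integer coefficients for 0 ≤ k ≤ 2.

H_0 = Z,  H_1 = Z_2,  H_2 = 0.

Order the vertices as a < b < c < d < e < f < g. Listing each simplex with vertices in this order, K has dimension 2 with simplices:

  0-simplices (7): a, b, c, d, e, f, g
  1-simplices (18): ab, ad, ae, af, ag, bc, bd, bf, bg, cd, ce, cf, cg, df, dg, ef, eg, fg
  2-simplices (12): abd, abg, adf, aef, aeg, bcd, bcf, bfg, cdg, cef, ceg, dfg

so the chain groups are C_0 ≅ Z^7, C_1 ≅ Z^18, C_2 ≅ Z^12.

The boundary map ∂_1: C_1 → C_0 is given by ∂[p,q] = [q] − [p].
As a 7×18 matrix over Z this has rank 6, with invariant factors (1,1,1,1,1,1).

∂_2: C_2 → C_1 acts by ∂[p,q,r] = [q,r] − [p,r] + [p,q]. For instance
  ∂aeg = eg − ag + ae,
  ∂cef = ef − cf + ce.
The 18×12 boundary matrix has rank 12 and Smith normal form diag(1,1,1,1,1,1,1,1,1,1,1,2).

Reading off H_k = ker ∂_k / im ∂_{k+1}:

  H_0: rank C_0 − rank ∂_1 = 7 − 6 = 1, and the invariant factors of ∂_1 are all 1, so H_0 ≅ Z.
  H_1: rank ker ∂_1 − rank ∂_2 = (18 − 6) − 12 = 0, and ∂_2 has invariant factor 2 > 1, so H_1 ≅ Z_2.
  H_2: rank ker ∂_2 − rank ∂_3 = (12 − 12) − 0 = 0, and there is no ∂_3, so H_2 ≅ 0.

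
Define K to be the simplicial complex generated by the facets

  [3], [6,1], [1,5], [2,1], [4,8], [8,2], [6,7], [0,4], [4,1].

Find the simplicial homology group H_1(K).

H_1 = Z.

We work with the vertex ordering 0 < 1 < 2 < 3 < 4 < 5 < 6 < 7 < 8. The simplices of K, each written with vertices in increasing order, are:

  0-simplices (9): [0], [1], [2], [3], [4], [5], [6], [7], [8]
  1-simplices (8): [0,4], [1,2], [1,4], [1,5], [1,6], [2,8], [4,8], [6,7]

Hence C_0 ≅ Z^9, C_1 ≅ Z^8.

The boundary map ∂_1: C_1 → C_0 sends each edge [p,q] (with p < q) to q − p.
The 9×8 boundary matrix has rank 7 and Smith normal form diag(1,1,1,1,1,1,1).

Computing H_k = (kernel of ∂_k) / (image of ∂_{k+1}):

  H_1: rank ker ∂_1 − rank ∂_2 = (8 − 7) − 0 = 1, and there is no ∂_2, so H_1 = Z.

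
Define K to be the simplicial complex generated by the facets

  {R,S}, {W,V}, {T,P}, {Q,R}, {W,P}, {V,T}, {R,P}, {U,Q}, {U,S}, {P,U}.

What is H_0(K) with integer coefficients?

Order the vertices as P < Q < R < S < T < U < V < W. Listing each simplex with vertices in this order, K has dimension 1 with simplices:

  0-simplices (8): P, Q, R, S, T, U, V, W
  1-simplices (10): PR, PT, PU, PW, QR, QU, RS, SU, TV, VW

so the chain groups are C_0 ≅ Z^8, C_1 ≅ Z^10.

∂_1: C_1 → C_0 is given by ∂[p,q] = [q] − [p].
The 8×10 boundary matrix has rank 7 and Smith normal form diag(1,1,1,1,1,1,1).

From H_k ≅ ker(∂_k) / im(∂_{k+1}) we obtain:

  H_0: rank C_0 − rank ∂_1 = 8 − 7 = 1, and the invariant factors of ∂_1 are all 1, so H_0 ≅ Z.

H_0 = Z.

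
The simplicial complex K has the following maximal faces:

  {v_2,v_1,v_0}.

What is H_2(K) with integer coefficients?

Fix the vertex order v_0 < v_1 < v_2 and write every simplex with vertices in increasing order. Then dim K = 2 and the simplices of K are:

  0-simplices (3): [v_0], [v_1], [v_2]
  1-simplices (3): [v_0,v_1], [v_0,v_2], [v_1,v_2]
  2-simplices (1): [v_0,v_1,v_2]

so the chain groups are C_0 ≅ Z^3, C_1 ≅ Z^3, C_2 ≅ Z^1.

∂_1: C_1 → C_0 maps an edge to its endpoints' difference, ∂[p,q] = q − p.
This gives a 3×3 integer matrix of rank 2; reducing to Smith normal form yields diagonal entries (1,1).

Boundary ∂_2: C_2 → C_1 acts by ∂[p,q,r] = [q,r] − [p,r] + [p,q]. For instance
  ∂[v_0,v_1,v_2] = [v_1,v_2] − [v_0,v_2] + [v_0,v_1].
As a 3×1 matrix over Z this has rank 1, with invariant factors (1).

Now H_k = ker ∂_k / im ∂_{k+1}, so:

  H_2: rank ker ∂_2 − rank ∂_3 = (1 − 1) − 0 = 0, and there is no ∂_3, so H_2 ≅ 0.

H_2 = 0.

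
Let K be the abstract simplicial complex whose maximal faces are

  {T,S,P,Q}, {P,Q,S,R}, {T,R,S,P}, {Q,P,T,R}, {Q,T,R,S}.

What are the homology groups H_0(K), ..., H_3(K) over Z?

Order the vertices as P < Q < R < S < T. Listing each simplex with vertices in this order, K has dimension 3 with simplices:

  0-simplices (5): P, Q, R, S, T
  1-simplices (10): PQ, PR, PS, PT, QR, QS, QT, RS, RT, ST
  2-simplices (10): PQR, PQS, PQT, PRS, PRT, PST, QRS, QRT, QST, RST
  3-simplices (5): PQRS, PQRT, PQST, PRST, QRST

so the chain groups are C_0 ≅ Z^5, C_1 ≅ Z^10, C_2 ≅ Z^10, C_3 ≅ Z^5.

Boundary ∂_1: C_1 → C_0 maps an edge to its endpoints' difference, ∂[p,q] = q − p. For instance
  ∂QS = S − Q.
The 5×10 boundary matrix has rank 4 and Smith normal form diag(1,1,1,1).

∂_2: C_2 → C_1 maps a triangle to the signed sum of its edges. For instance
  ∂PRT = RT − PT + PR,
  ∂QRT = RT − QT + QR.
The resulting 10×10 matrix has rank 6, and its Smith normal form has invariant factors (1,1,1,1,1,1).

∂_3: C_3 → C_2 sends each 3-simplex σ to the alternating sum Σ_i (−1)^i (σ with its i-th vertex removed). For instance
  ∂PQRT = QRT − PRT + PQT − PQR,
  ∂PQRS = QRS − PRS + PQS − PQR.
The 10×5 boundary matrix has rank 4 and Smith normal form diag(1,1,1,1).

Now H_k = ker ∂_k / im ∂_{k+1}, so:

  H_0: rank C_0 − rank ∂_1 = 5 − 4 = 1, and the invariant factors of ∂_1 are all 1, so H_0 ≅ Z.
  H_1: rank ker ∂_1 − rank ∂_2 = (10 − 4) − 6 = 0, and the invariant factors of ∂_2 are all 1, so H_1 ≅ 0.
  H_2: rank ker ∂_2 − rank ∂_3 = (10 − 6) − 4 = 0, and the invariant factors of ∂_3 are all 1, so H_2 ≅ 0.
  H_3: rank ker ∂_3 − rank ∂_4 = (5 − 4) − 0 = 1, and there is no ∂_4, so H_3 ≅ Z.

As a check, the Euler characteristic is 5 − 10 + 10 − 5 = 0, which agrees with 1 − 0 + 0 − 1 = 0.

H_0 ≅ Z,  H_1 = 0,  H_2 = 0,  H_3 ≅ Z.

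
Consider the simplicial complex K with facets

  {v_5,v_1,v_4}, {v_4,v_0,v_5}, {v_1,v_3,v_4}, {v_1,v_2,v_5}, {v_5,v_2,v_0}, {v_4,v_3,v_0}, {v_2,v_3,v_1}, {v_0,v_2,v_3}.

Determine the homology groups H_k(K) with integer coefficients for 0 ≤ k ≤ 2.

H_0 ≅ Z,  H_1 = 0,  H_2 ≅ Z.

K has 6 vertices, 12 edges, 8 triangles.
rank ∂_0 = 0, rank ∂_1 = 5 ⇒ b_0 = 6 − 0 − 5 = 1; all invariant factors of ∂_1 are 1 so no torsion. So H_0 ≅ Z.
rank ∂_1 = 5, rank ∂_2 = 7 ⇒ b_1 = 12 − 5 − 7 = 0; all invariant factors of ∂_2 are 1 so no torsion. So H_1 ≅ 0.
rank ∂_2 = 7, rank ∂_3 = 0 ⇒ b_2 = 8 − 7 − 0 = 1. So H_2 ≅ Z.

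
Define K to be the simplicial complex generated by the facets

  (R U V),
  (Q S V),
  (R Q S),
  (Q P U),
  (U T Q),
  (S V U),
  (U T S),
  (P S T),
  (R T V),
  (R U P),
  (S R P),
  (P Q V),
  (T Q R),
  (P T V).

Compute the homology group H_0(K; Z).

H_0 = Z.

Order the vertices as P < Q < R < S < T < U < V. Listing each simplex with vertices in this order, K has dimension 2 with simplices:

  0-simplices (7): P, Q, R, S, T, U, V
  1-simplices (21): PQ, PR, PS, PT, PU, PV, QR, QS, QT, QU, QV, RS, RT, RU, RV, ST, SU, SV, TU, TV, UV
  2-simplices (14): PQU, PQV, PRS, PRU, PST, PTV, QRS, QRT, QSV, QTU, RTV, RUV, STU, SUV

giving chain groups C_0 ≅ Z^7, C_1 ≅ Z^21, C_2 ≅ Z^14.

The boundary map ∂_1: C_1 → C_0 sends each edge [p,q] (with p < q) to q − p. For instance
  ∂SV = V − S.
As a 7×21 matrix over Z this has rank 6, with invariant factors (1,1,1,1,1,1).

The boundary map ∂_2: C_2 → C_1 maps a triangle to the signed sum of its edges. For instance
  ∂QSV = SV − QV + QS,
  ∂SUV = UV − SV + SU.
As a 21×14 matrix over Z this has rank 13, with invariant factors (1,1,1,1,1,1,1,1,1,1,1,1,1).

Now H_k = ker ∂_k / im ∂_{k+1}, so:

  H_0: rank C_0 − rank ∂_1 = 7 − 6 = 1, and the invariant factors of ∂_1 are all 1, so H_0 ≅ Z.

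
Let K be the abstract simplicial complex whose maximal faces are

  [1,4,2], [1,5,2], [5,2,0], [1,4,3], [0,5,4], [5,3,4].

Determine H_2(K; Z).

Take the total order 0 < 1 < 2 < 3 < 4 < 5 on the vertex set. Then K (dimension 2) consists of the simplices:

  0-simplices (6): [0], [1], [2], [3], [4], [5]
  1-simplices (12): [0,2], [0,4], [0,5], [1,2], [1,3], [1,4], [1,5], [2,4], [2,5], [3,4], [3,5], [4,5]
  2-simplices (6): [0,2,5], [0,4,5], [1,2,4], [1,2,5], [1,3,4], [3,4,5]

giving chain groups C_0 ≅ Z^6, C_1 ≅ Z^12, C_2 ≅ Z^6.

The boundary map ∂_1: C_1 → C_0 sends each edge [p,q] (with p < q) to q − p.
The 6×12 boundary matrix has rank 5 and Smith normal form diag(1,1,1,1,1).

The boundary map ∂_2: C_2 → C_1 acts by ∂[p,q,r] = [q,r] − [p,r] + [p,q]. For instance
  ∂[1,3,4] = [3,4] − [1,4] + [1,3],
  ∂[0,2,5] = [2,5] − [0,5] + [0,2].
As a 12×6 matrix over Z this has rank 6, with invariant factors (1,1,1,1,1,1).

Computing H_k = (kernel of ∂_k) / (image of ∂_{k+1}):

  H_2: rank ker ∂_2 − rank ∂_3 = (6 − 6) − 0 = 0, and there is no ∂_3, so H_2 ≅ 0.

H_2 ≅ 0.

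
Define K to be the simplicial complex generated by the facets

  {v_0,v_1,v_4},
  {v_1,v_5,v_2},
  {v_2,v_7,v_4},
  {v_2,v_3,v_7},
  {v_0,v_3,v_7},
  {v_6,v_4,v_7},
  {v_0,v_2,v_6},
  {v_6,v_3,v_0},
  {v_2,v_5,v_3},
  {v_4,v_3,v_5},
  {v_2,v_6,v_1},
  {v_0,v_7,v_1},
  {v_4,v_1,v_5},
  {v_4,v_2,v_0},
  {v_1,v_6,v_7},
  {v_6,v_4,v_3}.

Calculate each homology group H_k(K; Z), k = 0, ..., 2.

H_0 = Z,  H_1 = Z^2,  H_2 = Z.

Order the vertices as v_0 < v_1 < v_2 < v_3 < v_4 < v_5 < v_6 < v_7. Listing each simplex with vertices in this order, K has dimension 2 with simplices:

  0-simplices (8): [v_0], [v_1], [v_2], [v_3], [v_4], [v_5], [v_6], [v_7]
  1-simplices (24): (24 of them)
  2-simplices (16): (16 of them)

so the chain groups are C_0 ≅ Z^8, C_1 ≅ Z^24, C_2 ≅ Z^16.

Boundary ∂_1: C_1 → C_0 maps an edge to its endpoints' difference, ∂[p,q] = q − p.
The 8×24 boundary matrix has rank 7 and Smith normal form diag(1,1,1,1,1,1,1).

∂_2: C_2 → C_1 acts by ∂[p,q,r] = [q,r] − [p,r] + [p,q]. For instance
  ∂[v_1,v_6,v_7] = [v_6,v_7] − [v_1,v_7] + [v_1,v_6],
  ∂[v_1,v_2,v_6] = [v_2,v_6] − [v_1,v_6] + [v_1,v_2].
The 24×16 boundary matrix has rank 15 and Smith normal form diag(1,1,1,1,1,1,1,1,1,1,1,1,1,1,1).

Reading off H_k = ker ∂_k / im ∂_{k+1}:

  H_0: rank C_0 − rank ∂_1 = 8 − 7 = 1, and the invariant factors of ∂_1 are all 1, so H_0 = Z.
  H_1: rank ker ∂_1 − rank ∂_2 = (24 − 7) − 15 = 2, and the invariant factors of ∂_2 are all 1, so H_1 = Z^2.
  H_2: rank ker ∂_2 − rank ∂_3 = (16 − 15) − 0 = 1, and there is no ∂_3, so H_2 = Z.

As a check, the Euler characteristic is 8 − 24 + 16 = 0, which agrees with 1 − 2 + 1 = 0.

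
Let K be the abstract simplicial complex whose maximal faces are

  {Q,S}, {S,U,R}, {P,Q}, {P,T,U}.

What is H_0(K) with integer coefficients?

Order the vertices as P < Q < R < S < T < U. Listing each simplex with vertices in this order, K has dimension 2 with simplices:

  0-simplices (6): P, Q, R, S, T, U
  1-simplices (8): PQ, PT, PU, QS, RS, RU, SU, TU
  2-simplices (2): PTU, RSU

so the chain groups are C_0 ≅ Z^6, C_1 ≅ Z^8, C_2 ≅ Z^2.

Boundary ∂_1: C_1 → C_0 sends each edge [p,q] (with p < q) to q − p. For instance
  ∂RS = S − R.
This gives a 6×8 integer matrix of rank 5; reducing to Smith normal form yields diagonal entries (1,1,1,1,1).

The boundary map ∂_2: C_2 → C_1 sends each 2-simplex [p,q,r] to [q,r] − [p,r] + [p,q]. For instance
  ∂RSU = SU − RU + RS,
  ∂PTU = TU − PU + PT.
The 8×2 boundary matrix has rank 2 and Smith normal form diag(1,1).

From H_k ≅ ker(∂_k) / im(∂_{k+1}) we obtain:

  H_0: rank C_0 − rank ∂_1 = 6 − 5 = 1, and the invariant factors of ∂_1 are all 1, so H_0 ≅ Z.

H_0 ≅ Z.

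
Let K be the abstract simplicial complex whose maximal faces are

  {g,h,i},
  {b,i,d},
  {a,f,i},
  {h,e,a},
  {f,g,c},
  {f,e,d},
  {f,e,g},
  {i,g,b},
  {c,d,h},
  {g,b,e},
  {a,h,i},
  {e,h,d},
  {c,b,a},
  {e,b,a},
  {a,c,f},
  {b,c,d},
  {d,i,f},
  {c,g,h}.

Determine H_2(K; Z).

H_2 = Z.

We work with the vertex ordering a < b < c < d < e < f < g < h < i. The simplices of K, each written with vertices in increasing order, are:

  0-simplices (9): a, b, c, d, e, f, g, h, i
  1-simplices (27): ab, ac, ae, af, ah, ai, bc, bd, be, bg, bi, cd, cf, cg, ch, de, df, dh, di, ef, eg, eh, fg, fi, gh, gi, hi
  2-simplices (18): abc, abe, acf, aeh, afi, ahi, bcd, bdi, beg, bgi, cdh, cfg, cgh, def, deh, dfi, efg, ghi

so the chain groups are C_0 ≅ Z^9, C_1 ≅ Z^27, C_2 ≅ Z^18.

The boundary map ∂_1: C_1 → C_0 maps an edge to its endpoints' difference, ∂[p,q] = q − p. For instance
  ∂cf = f − c.
As a 9×27 matrix over Z this has rank 8, with invariant factors (1,1,1,1,1,1,1,1).

The boundary map ∂_2: C_2 → C_1 maps a triangle to the signed sum of its edges. For instance
  ∂cfg = fg − cg + cf,
  ∂beg = eg − bg + be.
The resulting 27×18 matrix has rank 17, and its Smith normal form has invariant factors (1,1,1,1,1,1,1,1,1,1,1,1,1,1,1,1,1).

From H_k ≅ ker(∂_k) / im(∂_{k+1}) we obtain:

  H_2: rank ker ∂_2 − rank ∂_3 = (18 − 17) − 0 = 1, and there is no ∂_3, so H_2 ≅ Z.

(K is a triangulation of the torus T^2.)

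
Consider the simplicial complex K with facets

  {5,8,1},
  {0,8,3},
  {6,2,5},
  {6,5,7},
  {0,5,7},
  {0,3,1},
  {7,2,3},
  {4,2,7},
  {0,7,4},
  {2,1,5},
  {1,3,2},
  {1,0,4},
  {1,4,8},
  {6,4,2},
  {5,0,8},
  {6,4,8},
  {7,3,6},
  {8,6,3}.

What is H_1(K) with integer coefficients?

K has 9 vertices, 27 edges, 18 triangles.
rank ∂_1 = 8, rank ∂_2 = 18 ⇒ b_1 = 27 − 8 − 18 = 1; ∂_2 has invariant factor(s) [2] giving torsion. So H_1 = Z × Z/2.

H_1 ≅ Z × Z/2.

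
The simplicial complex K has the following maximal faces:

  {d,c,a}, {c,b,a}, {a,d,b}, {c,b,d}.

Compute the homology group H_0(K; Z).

H_0 = Z.

Fix the vertex order a < b < c < d and write every simplex with vertices in increasing order. Then dim K = 2 and the simplices of K are:

  0-simplices (4): a, b, c, d
  1-simplices (6): ab, ac, ad, bc, bd, cd
  2-simplices (4): abc, abd, acd, bcd

Hence C_0 ≅ Z^4, C_1 ≅ Z^6, C_2 ≅ Z^4.

Boundary ∂_1: C_1 → C_0 maps an edge to its endpoints' difference, ∂[p,q] = q − p.
The resulting 4×6 matrix has rank 3, and its Smith normal form has invariant factors (1,1,1).

Boundary ∂_2: C_2 → C_1 maps a triangle to the signed sum of its edges. For instance
  ∂abc = bc − ac + ab,
  ∂bcd = cd − bd + bc.
This gives a 6×4 integer matrix of rank 3; reducing to Smith normal form yields diagonal entries (1,1,1).

From H_k ≅ ker(∂_k) / im(∂_{k+1}) we obtain:

  H_0: rank C_0 − rank ∂_1 = 4 − 3 = 1, and the invariant factors of ∂_1 are all 1, so H_0 ≅ Z.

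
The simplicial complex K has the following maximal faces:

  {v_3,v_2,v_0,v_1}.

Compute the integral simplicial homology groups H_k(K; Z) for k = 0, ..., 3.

Take the total order v_0 < v_1 < v_2 < v_3 on the vertex set. Then K (dimension 3) consists of the simplices:

  0-simplices (4): [v_0], [v_1], [v_2], [v_3]
  1-simplices (6): [v_0,v_1], [v_0,v_2], [v_0,v_3], [v_1,v_2], [v_1,v_3], [v_2,v_3]
  2-simplices (4): [v_0,v_1,v_2], [v_0,v_1,v_3], [v_0,v_2,v_3], [v_1,v_2,v_3]
  3-simplices (1): [v_0,v_1,v_2,v_3]

so the chain groups are C_0 ≅ Z^4, C_1 ≅ Z^6, C_2 ≅ Z^4, C_3 ≅ Z^1.

∂_1: C_1 → C_0 is given by ∂[p,q] = [q] − [p].
The resulting 4×6 matrix has rank 3, and its Smith normal form has invariant factors (1,1,1).

∂_2: C_2 → C_1 sends each 2-simplex [p,q,r] to [q,r] − [p,r] + [p,q]. For instance
  ∂[v_0,v_1,v_2] = [v_1,v_2] − [v_0,v_2] + [v_0,v_1],
  ∂[v_0,v_1,v_3] = [v_1,v_3] − [v_0,v_3] + [v_0,v_1].
The resulting 6×4 matrix has rank 3, and its Smith normal form has invariant factors (1,1,1).

Boundary ∂_3: C_3 → C_2 sends each 3-simplex σ to the alternating sum Σ_i (−1)^i (σ with its i-th vertex removed). For instance
  ∂[v_0,v_1,v_2,v_3] = [v_1,v_2,v_3] − [v_0,v_2,v_3] + [v_0,v_1,v_3] − [v_0,v_1,v_2].
As a 4×1 matrix over Z this has rank 1, with invariant factors (1).

From H_k ≅ ker(∂_k) / im(∂_{k+1}) we obtain:

  H_0: rank C_0 − rank ∂_1 = 4 − 3 = 1, and the invariant factors of ∂_1 are all 1, so H_0 = Z.
  H_1: rank ker ∂_1 − rank ∂_2 = (6 − 3) − 3 = 0, and the invariant factors of ∂_2 are all 1, so H_1 = 0.
  H_2: rank ker ∂_2 − rank ∂_3 = (4 − 3) − 1 = 0, and the invariant factors of ∂_3 are all 1, so H_2 = 0.
  H_3: rank ker ∂_3 − rank ∂_4 = (1 − 1) − 0 = 0, and there is no ∂_4, so H_3 = 0.

(K is a triangulation of the 3-simplex.)

H_0 = Z,  H_1 = 0,  H_2 = 0,  H_3 = 0.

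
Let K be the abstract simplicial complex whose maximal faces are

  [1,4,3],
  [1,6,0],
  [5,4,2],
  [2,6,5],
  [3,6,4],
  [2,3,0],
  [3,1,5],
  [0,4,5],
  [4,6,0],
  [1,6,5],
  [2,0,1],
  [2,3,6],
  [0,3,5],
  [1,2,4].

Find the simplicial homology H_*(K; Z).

H_0 = Z,  H_1 = Z^2,  H_2 = Z.

Fix the vertex order 0 < 1 < 2 < 3 < 4 < 5 < 6 and write every simplex with vertices in increasing order. Then dim K = 2 and the simplices of K are:

  0-simplices (7): [0], [1], [2], [3], [4], [5], [6]
  1-simplices (21): [0,1], [0,2], [0,3], [0,4], [0,5], [0,6], [1,2], [1,3], [1,4], [1,5], [1,6], [2,3], [2,4], [2,5], [2,6], [3,4], [3,5], [3,6], [4,5], [4,6], [5,6]
  2-simplices (14): [0,1,2], [0,1,6], [0,2,3], [0,3,5], [0,4,5], [0,4,6], [1,2,4], [1,3,4], [1,3,5], [1,5,6], [2,3,6], [2,4,5], [2,5,6], [3,4,6]

Hence C_0 ≅ Z^7, C_1 ≅ Z^21, C_2 ≅ Z^14.

The boundary map ∂_1: C_1 → C_0 is given by ∂[p,q] = [q] − [p].
As a 7×21 matrix over Z this has rank 6, with invariant factors (1,1,1,1,1,1).

The boundary map ∂_2: C_2 → C_1 acts by ∂[p,q,r] = [q,r] − [p,r] + [p,q]. For instance
  ∂[0,1,6] = [1,6] − [0,6] + [0,1],
  ∂[2,4,5] = [4,5] − [2,5] + [2,4].
The 21×14 boundary matrix has rank 13 and Smith normal form diag(1,1,1,1,1,1,1,1,1,1,1,1,1).

Now H_k = ker ∂_k / im ∂_{k+1}, so:

  H_0: rank C_0 − rank ∂_1 = 7 − 6 = 1, and the invariant factors of ∂_1 are all 1, so H_0 = Z.
  H_1: rank ker ∂_1 − rank ∂_2 = (21 − 6) − 13 = 2, and the invariant factors of ∂_2 are all 1, so H_1 = Z^2.
  H_2: rank ker ∂_2 − rank ∂_3 = (14 − 13) − 0 = 1, and there is no ∂_3, so H_2 = Z.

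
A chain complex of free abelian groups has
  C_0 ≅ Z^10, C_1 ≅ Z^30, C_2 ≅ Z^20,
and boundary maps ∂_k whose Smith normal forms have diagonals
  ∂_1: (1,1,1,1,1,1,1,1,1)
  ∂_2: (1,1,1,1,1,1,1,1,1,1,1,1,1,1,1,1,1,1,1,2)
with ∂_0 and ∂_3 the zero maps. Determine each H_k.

H_0: b_0 = 10 − 0 − 9 = 1; torsion from ∂_1 factors > 1: none. So H_0 ≅ Z.
H_1: b_1 = 30 − 9 − 20 = 1; torsion from ∂_2 factors > 1: [2]. So H_1 ≅ Z ⊕ Z/2.
H_2: b_2 = 20 − 20 − 0 = 0; torsion from ∂_3 factors > 1: none. So H_2 ≅ 0.

H_0 ≅ Z,  H_1 ≅ Z ⊕ Z/2,  H_2 = 0.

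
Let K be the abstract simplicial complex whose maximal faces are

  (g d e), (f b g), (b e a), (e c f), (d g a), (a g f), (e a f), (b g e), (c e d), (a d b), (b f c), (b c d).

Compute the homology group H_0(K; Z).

H_0 = Z.

Order the vertices as a < b < c < d < e < f < g. Listing each simplex with vertices in this order, K has dimension 2 with simplices:

  0-simplices (7): a, b, c, d, e, f, g
  1-simplices (18): ab, ad, ae, af, ag, bc, bd, be, bf, bg, cd, ce, cf, de, dg, ef, eg, fg
  2-simplices (12): abd, abe, adg, aef, afg, bcd, bcf, beg, bfg, cde, cef, deg

so the chain groups are C_0 ≅ Z^7, C_1 ≅ Z^18, C_2 ≅ Z^12.

Boundary ∂_1: C_1 → C_0 maps an edge to its endpoints' difference, ∂[p,q] = q − p.
This gives a 7×18 integer matrix of rank 6; reducing to Smith normal form yields diagonal entries (1,1,1,1,1,1).

∂_2: C_2 → C_1 maps a triangle to the signed sum of its edges. For instance
  ∂adg = dg − ag + ad,
  ∂cde = de − ce + cd.
The 18×12 boundary matrix has rank 12 and Smith normal form diag(1,1,1,1,1,1,1,1,1,1,1,2).

From H_k ≅ ker(∂_k) / im(∂_{k+1}) we obtain:

  H_0: rank C_0 − rank ∂_1 = 7 − 6 = 1, and the invariant factors of ∂_1 are all 1, so H_0 ≅ Z.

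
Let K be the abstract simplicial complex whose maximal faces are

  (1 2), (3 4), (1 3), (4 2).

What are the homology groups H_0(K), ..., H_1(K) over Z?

H_0 = Z,  H_1 = Z.

Order the vertices as 1 < 2 < 3 < 4. Listing each simplex with vertices in this order, K has dimension 1 with simplices:

  0-simplices (4): [1], [2], [3], [4]
  1-simplices (4): [1,2], [1,3], [2,4], [3,4]

Hence C_0 ≅ Z^4, C_1 ≅ Z^4.

Boundary ∂_1: C_1 → C_0 sends each edge [p,q] (with p < q) to q − p.
This gives a 4×4 integer matrix of rank 3; reducing to Smith normal form yields diagonal entries (1,1,1).

Reading off H_k = ker ∂_k / im ∂_{k+1}:

  H_0: rank C_0 − rank ∂_1 = 4 − 3 = 1, and the invariant factors of ∂_1 are all 1, so H_0 ≅ Z.
  H_1: rank ker ∂_1 − rank ∂_2 = (4 − 3) − 0 = 1, and there is no ∂_2, so H_1 ≅ Z.

As a check, the Euler characteristic is 4 − 4 = 0, which agrees with 1 − 1 = 0.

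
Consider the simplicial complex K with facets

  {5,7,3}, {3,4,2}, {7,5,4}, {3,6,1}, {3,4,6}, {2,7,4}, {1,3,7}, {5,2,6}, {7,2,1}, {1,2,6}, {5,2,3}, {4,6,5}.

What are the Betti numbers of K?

b_0 = 1, b_1 = 0, b_2 = 0.

Fix the vertex order 1 < 2 < 3 < 4 < 5 < 6 < 7 and write every simplex with vertices in increasing order. Then dim K = 2 and the simplices of K are:

  0-simplices (7): [1], [2], [3], [4], [5], [6], [7]
  1-simplices (18): [1,2], [1,3], [1,6], [1,7], [2,3], [2,4], [2,5], [2,6], [2,7], [3,4], [3,5], [3,6], [3,7], [4,5], [4,6], [4,7], [5,6], [5,7]
  2-simplices (12): [1,2,6], [1,2,7], [1,3,6], [1,3,7], [2,3,4], [2,3,5], [2,4,7], [2,5,6], [3,4,6], [3,5,7], [4,5,6], [4,5,7]

Hence C_0 ≅ Z^7, C_1 ≅ Z^18, C_2 ≅ Z^12.

∂_1: C_1 → C_0 is given by ∂[p,q] = [q] − [p]. For instance
  ∂[1,2] = [2] − [1].
This gives a 7×18 integer matrix of rank 6; reducing to Smith normal form yields diagonal entries (1,1,1,1,1,1).

Boundary ∂_2: C_2 → C_1 sends each 2-simplex [p,q,r] to [q,r] − [p,r] + [p,q]. For instance
  ∂[2,4,7] = [4,7] − [2,7] + [2,4],
  ∂[4,5,7] = [5,7] − [4,7] + [4,5].
The 18×12 boundary matrix has rank 12 and Smith normal form diag(1,1,1,1,1,1,1,1,1,1,1,2).

Now H_k = ker ∂_k / im ∂_{k+1}, so:

  H_0: rank C_0 − rank ∂_1 = 7 − 6 = 1, and the invariant factors of ∂_1 are all 1, so H_0 = Z.
  H_1: rank ker ∂_1 − rank ∂_2 = (18 − 6) − 12 = 0, and ∂_2 has invariant factor 2 > 1, so H_1 = Z/2.
  H_2: rank ker ∂_2 − rank ∂_3 = (12 − 12) − 0 = 0, and there is no ∂_3, so H_2 = 0.

As a check, the Euler characteristic is 7 − 18 + 12 = 1, which agrees with 1 − 0 + 0 = 1.

Hence the Betti numbers are b_0 = 1, b_1 = 0, b_2 = 0.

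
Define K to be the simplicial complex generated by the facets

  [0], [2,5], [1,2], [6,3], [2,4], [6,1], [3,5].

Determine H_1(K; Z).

We work with the vertex ordering 0 < 1 < 2 < 3 < 4 < 5 < 6. The simplices of K, each written with vertices in increasing order, are:

  0-simplices (7): [0], [1], [2], [3], [4], [5], [6]
  1-simplices (6): [1,2], [1,6], [2,4], [2,5], [3,5], [3,6]

so the chain groups are C_0 ≅ Z^7, C_1 ≅ Z^6.

∂_1: C_1 → C_0 sends each edge [p,q] (with p < q) to q − p.
The resulting 7×6 matrix has rank 5, and its Smith normal form has invariant factors (1,1,1,1,1).

From H_k ≅ ker(∂_k) / im(∂_{k+1}) we obtain:

  H_1: rank ker ∂_1 − rank ∂_2 = (6 − 5) − 0 = 1, and there is no ∂_2, so H_1 = Z.

H_1 = Z.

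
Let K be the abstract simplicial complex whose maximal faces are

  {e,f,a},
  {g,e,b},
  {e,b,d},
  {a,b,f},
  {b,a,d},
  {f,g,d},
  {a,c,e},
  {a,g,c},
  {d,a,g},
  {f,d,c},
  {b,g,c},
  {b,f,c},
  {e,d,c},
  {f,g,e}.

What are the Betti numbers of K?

b_0 = 1, b_1 = 2, b_2 = 1.

Take the total order a < b < c < d < e < f < g on the vertex set. Then K (dimension 2) consists of the simplices:

  0-simplices (7): a, b, c, d, e, f, g
  1-simplices (21): ab, ac, ad, ae, af, ag, bc, bd, be, bf, bg, cd, ce, cf, cg, de, df, dg, ef, eg, fg
  2-simplices (14): abd, abf, ace, acg, adg, aef, bcf, bcg, bde, beg, cde, cdf, dfg, efg

Hence C_0 ≅ Z^7, C_1 ≅ Z^21, C_2 ≅ Z^14.

Boundary ∂_1: C_1 → C_0 sends each edge [p,q] (with p < q) to q − p.
The resulting 7×21 matrix has rank 6, and its Smith normal form has invariant factors (1,1,1,1,1,1).

∂_2: C_2 → C_1 sends each 2-simplex [p,q,r] to [q,r] − [p,r] + [p,q]. For instance
  ∂abf = bf − af + ab,
  ∂abd = bd − ad + ab.
This gives a 21×14 integer matrix of rank 13; reducing to Smith normal form yields diagonal entries (1,1,1,1,1,1,1,1,1,1,1,1,1).

Computing H_k = (kernel of ∂_k) / (image of ∂_{k+1}):

  H_0: rank C_0 − rank ∂_1 = 7 − 6 = 1, and the invariant factors of ∂_1 are all 1, so H_0 = Z.
  H_1: rank ker ∂_1 − rank ∂_2 = (21 − 6) − 13 = 2, and the invariant factors of ∂_2 are all 1, so H_1 = Z^2.
  H_2: rank ker ∂_2 − rank ∂_3 = (14 − 13) − 0 = 1, and there is no ∂_3, so H_2 = Z.

Hence the Betti numbers are b_0 = 1, b_1 = 2, b_2 = 1.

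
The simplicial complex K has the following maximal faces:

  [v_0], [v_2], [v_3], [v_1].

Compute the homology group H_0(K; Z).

H_0 ≅ Z^4.

Take the total order v_0 < v_1 < v_2 < v_3 on the vertex set. Then K (dimension 0) consists of the simplices:

  0-simplices (4): [v_0], [v_1], [v_2], [v_3]

so the chain groups are C_0 ≅ Z^4.

Computing H_k = (kernel of ∂_k) / (image of ∂_{k+1}):

  H_0: rank C_0 − rank ∂_1 = 4 − 0 = 4, and there is no ∂_1, so H_0 ≅ Z^4.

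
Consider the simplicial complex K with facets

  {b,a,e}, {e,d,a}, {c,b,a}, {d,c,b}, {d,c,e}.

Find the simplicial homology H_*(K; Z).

Fix the vertex order a < b < c < d < e and write every simplex with vertices in increasing order. Then dim K = 2 and the simplices of K are:

  0-simplices (5): a, b, c, d, e
  1-simplices (10): ab, ac, ad, ae, bc, bd, be, cd, ce, de
  2-simplices (5): abc, abe, ade, bcd, cde

so the chain groups are C_0 ≅ Z^5, C_1 ≅ Z^10, C_2 ≅ Z^5.

∂_1: C_1 → C_0 is given by ∂[p,q] = [q] − [p]. For instance
  ∂ad = d − a.
The 5×10 boundary matrix has rank 4 and Smith normal form diag(1,1,1,1).

Boundary ∂_2: C_2 → C_1 sends each 2-simplex [p,q,r] to [q,r] − [p,r] + [p,q]. For instance
  ∂abe = be − ae + ab,
  ∂bcd = cd − bd + bc.
This gives a 10×5 integer matrix of rank 5; reducing to Smith normal form yields diagonal entries (1,1,1,1,1).

From H_k ≅ ker(∂_k) / im(∂_{k+1}) we obtain:

  H_0: rank C_0 − rank ∂_1 = 5 − 4 = 1, and the invariant factors of ∂_1 are all 1, so H_0 ≅ Z.
  H_1: rank ker ∂_1 − rank ∂_2 = (10 − 4) − 5 = 1, and the invariant factors of ∂_2 are all 1, so H_1 ≅ Z.
  H_2: rank ker ∂_2 − rank ∂_3 = (5 − 5) − 0 = 0, and there is no ∂_3, so H_2 ≅ 0.

As a check, the Euler characteristic is 5 − 10 + 5 = 0, which agrees with 1 − 1 + 0 = 0.
(K is a triangulation of the Möbius band.)

H_0 = Z,  H_1 = Z,  H_2 = 0.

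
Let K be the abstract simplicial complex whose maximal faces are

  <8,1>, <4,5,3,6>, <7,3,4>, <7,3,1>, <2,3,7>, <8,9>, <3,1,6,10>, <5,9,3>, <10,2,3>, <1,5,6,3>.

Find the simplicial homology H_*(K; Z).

H_0 = Z,  H_1 = Z,  H_2 = 0,  H_3 = 0.

K has 10 vertices, 22 edges, 15 triangles, 3 3-simplices.
rank ∂_0 = 0, rank ∂_1 = 9 ⇒ b_0 = 10 − 0 − 9 = 1; all invariant factors of ∂_1 are 1 so no torsion. So H_0 ≅ Z.
rank ∂_1 = 9, rank ∂_2 = 12 ⇒ b_1 = 22 − 9 − 12 = 1; all invariant factors of ∂_2 are 1 so no torsion. So H_1 ≅ Z.
rank ∂_2 = 12, rank ∂_3 = 3 ⇒ b_2 = 15 − 12 − 3 = 0; all invariant factors of ∂_3 are 1 so no torsion. So H_2 ≅ 0.
rank ∂_3 = 3, rank ∂_4 = 0 ⇒ b_3 = 3 − 3 − 0 = 0. So H_3 ≅ 0.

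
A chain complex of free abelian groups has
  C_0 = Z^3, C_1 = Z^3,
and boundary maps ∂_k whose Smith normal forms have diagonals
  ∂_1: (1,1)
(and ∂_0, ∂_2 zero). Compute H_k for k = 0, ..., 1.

H_0 = Z,  H_1 = Z.

H_0: b_0 = 3 − 0 − 2 = 1; torsion from ∂_1 factors > 1: none. So H_0 = Z.
H_1: b_1 = 3 − 2 − 0 = 1; torsion from ∂_2 factors > 1: none. So H_1 = Z.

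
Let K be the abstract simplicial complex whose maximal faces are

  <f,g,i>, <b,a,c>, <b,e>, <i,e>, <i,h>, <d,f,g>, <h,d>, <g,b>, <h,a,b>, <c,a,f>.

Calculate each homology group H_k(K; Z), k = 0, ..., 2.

Fix the vertex order a < b < c < d < e < f < g < h < i and write every simplex with vertices in increasing order. Then dim K = 2 and the simplices of K are:

  0-simplices (9): a, b, c, d, e, f, g, h, i
  1-simplices (17): ab, ac, af, ah, bc, be, bg, bh, cf, df, dg, dh, ei, fg, fi, gi, hi
  2-simplices (5): abc, abh, acf, dfg, fgi

giving chain groups C_0 ≅ Z^9, C_1 ≅ Z^17, C_2 ≅ Z^5.

Boundary ∂_1: C_1 → C_0 sends each edge [p,q] (with p < q) to q − p. For instance
  ∂bh = h − b.
The 9×17 boundary matrix has rank 8 and Smith normal form diag(1,1,1,1,1,1,1,1).

Boundary ∂_2: C_2 → C_1 maps a triangle to the signed sum of its edges. For instance
  ∂acf = cf − af + ac,
  ∂abc = bc − ac + ab.
This gives a 17×5 integer matrix of rank 5; reducing to Smith normal form yields diagonal entries (1,1,1,1,1).

Reading off H_k = ker ∂_k / im ∂_{k+1}:

  H_0: rank C_0 − rank ∂_1 = 9 − 8 = 1, and the invariant factors of ∂_1 are all 1, so H_0 = Z.
  H_1: rank ker ∂_1 − rank ∂_2 = (17 − 8) − 5 = 4, and the invariant factors of ∂_2 are all 1, so H_1 = Z^4.
  H_2: rank ker ∂_2 − rank ∂_3 = (5 − 5) − 0 = 0, and there is no ∂_3, so H_2 = 0.

H_0 ≅ Z,  H_1 ≅ Z^4,  H_2 = 0.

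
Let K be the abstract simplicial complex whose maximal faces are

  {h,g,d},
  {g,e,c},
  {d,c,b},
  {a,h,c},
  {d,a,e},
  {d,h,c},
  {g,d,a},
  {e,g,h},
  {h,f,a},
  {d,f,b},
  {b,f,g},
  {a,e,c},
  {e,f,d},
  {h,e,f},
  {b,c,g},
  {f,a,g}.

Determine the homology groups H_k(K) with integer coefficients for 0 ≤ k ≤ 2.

We work with the vertex ordering a < b < c < d < e < f < g < h. The simplices of K, each written with vertices in increasing order, are:

  0-simplices (8): a, b, c, d, e, f, g, h
  1-simplices (24): ac, ad, ae, af, ag, ah, bc, bd, bf, bg, cd, ce, cg, ch, de, df, dg, dh, ef, eg, eh, fg, fh, gh
  2-simplices (16): ace, ach, ade, adg, afg, afh, bcd, bcg, bdf, bfg, cdh, ceg, def, dgh, efh, egh

giving chain groups C_0 ≅ Z^8, C_1 ≅ Z^24, C_2 ≅ Z^16.

∂_1: C_1 → C_0 maps an edge to its endpoints' difference, ∂[p,q] = q − p.
The resulting 8×24 matrix has rank 7, and its Smith normal form has invariant factors (1,1,1,1,1,1,1).

∂_2: C_2 → C_1 acts by ∂[p,q,r] = [q,r] − [p,r] + [p,q]. For instance
  ∂afh = fh − ah + af,
  ∂ach = ch − ah + ac.
The resulting 24×16 matrix has rank 15, and its Smith normal form has invariant factors (1,1,1,1,1,1,1,1,1,1,1,1,1,1,1).

Now H_k = ker ∂_k / im ∂_{k+1}, so:

  H_0: rank C_0 − rank ∂_1 = 8 − 7 = 1, and the invariant factors of ∂_1 are all 1, so H_0 ≅ Z.
  H_1: rank ker ∂_1 − rank ∂_2 = (24 − 7) − 15 = 2, and the invariant factors of ∂_2 are all 1, so H_1 ≅ Z^2.
  H_2: rank ker ∂_2 − rank ∂_3 = (16 − 15) − 0 = 1, and there is no ∂_3, so H_2 ≅ Z.

As a check, the Euler characteristic is 8 − 24 + 16 = 0, which agrees with 1 − 2 + 1 = 0.

H_0 = Z,  H_1 = Z^2,  H_2 = Z.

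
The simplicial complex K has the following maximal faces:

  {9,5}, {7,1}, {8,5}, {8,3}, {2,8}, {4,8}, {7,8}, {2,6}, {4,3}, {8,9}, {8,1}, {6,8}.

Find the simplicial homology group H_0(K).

Order the vertices as 1 < 2 < 3 < 4 < 5 < 6 < 7 < 8 < 9. Listing each simplex with vertices in this order, K has dimension 1 with simplices:

  0-simplices (9): [1], [2], [3], [4], [5], [6], [7], [8], [9]
  1-simplices (12): [1,7], [1,8], [2,6], [2,8], [3,4], [3,8], [4,8], [5,8], [5,9], [6,8], [7,8], [8,9]

so the chain groups are C_0 ≅ Z^9, C_1 ≅ Z^12.

Boundary ∂_1: C_1 → C_0 sends each edge [p,q] (with p < q) to q − p. For instance
  ∂[8,9] = [9] − [8].
The 9×12 boundary matrix has rank 8 and Smith normal form diag(1,1,1,1,1,1,1,1).

Computing H_k = (kernel of ∂_k) / (image of ∂_{k+1}):

  H_0: rank C_0 − rank ∂_1 = 9 − 8 = 1, and the invariant factors of ∂_1 are all 1, so H_0 ≅ Z.

(K is a triangulation of a wedge of 4 circles.)

H_0 = Z.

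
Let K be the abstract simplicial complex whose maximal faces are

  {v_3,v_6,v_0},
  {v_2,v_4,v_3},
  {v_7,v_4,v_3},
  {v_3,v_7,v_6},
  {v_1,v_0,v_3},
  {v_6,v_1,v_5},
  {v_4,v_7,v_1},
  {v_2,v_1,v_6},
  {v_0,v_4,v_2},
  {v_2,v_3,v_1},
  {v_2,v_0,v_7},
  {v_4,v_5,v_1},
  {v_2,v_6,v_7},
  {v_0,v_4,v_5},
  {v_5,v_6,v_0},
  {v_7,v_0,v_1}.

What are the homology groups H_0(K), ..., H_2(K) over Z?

H_0 = Z,  H_1 = Z^2,  H_2 = Z.

Order the vertices as v_0 < v_1 < v_2 < v_3 < v_4 < v_5 < v_6 < v_7. Listing each simplex with vertices in this order, K has dimension 2 with simplices:

  0-simplices (8): [v_0], [v_1], [v_2], [v_3], [v_4], [v_5], [v_6], [v_7]
  1-simplices (24): (24 of them)
  2-simplices (16): (16 of them)

giving chain groups C_0 ≅ Z^8, C_1 ≅ Z^24, C_2 ≅ Z^16.

∂_1: C_1 → C_0 sends each edge [p,q] (with p < q) to q − p.
As a 8×24 matrix over Z this has rank 7, with invariant factors (1,1,1,1,1,1,1).

Boundary ∂_2: C_2 → C_1 maps a triangle to the signed sum of its edges. For instance
  ∂[v_0,v_1,v_7] = [v_1,v_7] − [v_0,v_7] + [v_0,v_1],
  ∂[v_0,v_3,v_6] = [v_3,v_6] − [v_0,v_6] + [v_0,v_3].
This gives a 24×16 integer matrix of rank 15; reducing to Smith normal form yields diagonal entries (1,1,1,1,1,1,1,1,1,1,1,1,1,1,1).

Reading off H_k = ker ∂_k / im ∂_{k+1}:

  H_0: rank C_0 − rank ∂_1 = 8 − 7 = 1, and the invariant factors of ∂_1 are all 1, so H_0 = Z.
  H_1: rank ker ∂_1 − rank ∂_2 = (24 − 7) − 15 = 2, and the invariant factors of ∂_2 are all 1, so H_1 = Z^2.
  H_2: rank ker ∂_2 − rank ∂_3 = (16 − 15) − 0 = 1, and there is no ∂_3, so H_2 = Z.

(K is a triangulation of the torus T^2.)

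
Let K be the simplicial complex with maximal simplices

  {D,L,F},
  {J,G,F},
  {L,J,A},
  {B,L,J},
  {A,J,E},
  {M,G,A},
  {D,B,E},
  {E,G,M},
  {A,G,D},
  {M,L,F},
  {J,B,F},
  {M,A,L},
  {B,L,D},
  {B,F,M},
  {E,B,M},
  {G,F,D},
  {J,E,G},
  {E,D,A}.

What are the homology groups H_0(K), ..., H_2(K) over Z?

H_0 ≅ Z,  H_1 ≅ Z × Z/2,  H_2 = 0.

Order the vertices as A < B < D < E < F < G < J < L < M. Listing each simplex with vertices in this order, K has dimension 2 with simplices:

  0-simplices (9): A, B, D, E, F, G, J, L, M
  1-simplices (27): AD, AE, AG, AJ, AL, AM, BD, BE, BF, BJ, BL, BM, DE, DF, DG, DL, EG, EJ, EM, FG, FJ, FL, FM, GJ, GM, JL, LM
  2-simplices (18): ADE, ADG, AEJ, AGM, AJL, ALM, BDE, BDL, BEM, BFJ, BFM, BJL, DFG, DFL, EGJ, EGM, FGJ, FLM

so the chain groups are C_0 ≅ Z^9, C_1 ≅ Z^27, C_2 ≅ Z^18.

The boundary map ∂_1: C_1 → C_0 is given by ∂[p,q] = [q] − [p]. For instance
  ∂AD = D − A.
The 9×27 boundary matrix has rank 8 and Smith normal form diag(1,1,1,1,1,1,1,1).

Boundary ∂_2: C_2 → C_1 sends each 2-simplex [p,q,r] to [q,r] − [p,r] + [p,q]. For instance
  ∂ALM = LM − AM + AL,
  ∂EGJ = GJ − EJ + EG.
This gives a 27×18 integer matrix of rank 18; reducing to Smith normal form yields diagonal entries (1,1,1,1,1,1,1,1,1,1,1,1,1,1,1,1,1,2).

Reading off H_k = ker ∂_k / im ∂_{k+1}:

  H_0: rank C_0 − rank ∂_1 = 9 − 8 = 1, and the invariant factors of ∂_1 are all 1, so H_0 = Z.
  H_1: rank ker ∂_1 − rank ∂_2 = (27 − 8) − 18 = 1, and ∂_2 has invariant factor 2 > 1, so H_1 = Z × Z/2.
  H_2: rank ker ∂_2 − rank ∂_3 = (18 − 18) − 0 = 0, and there is no ∂_3, so H_2 = 0.

As a check, the Euler characteristic is 9 − 27 + 18 = 0, which agrees with 1 − 1 + 0 = 0.
(K is a triangulation of the Klein bottle.)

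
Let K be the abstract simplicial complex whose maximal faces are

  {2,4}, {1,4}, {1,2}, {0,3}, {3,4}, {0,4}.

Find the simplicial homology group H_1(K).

H_1 ≅ Z^2.

Order the vertices as 0 < 1 < 2 < 3 < 4. Listing each simplex with vertices in this order, K has dimension 1 with simplices:

  0-simplices (5): [0], [1], [2], [3], [4]
  1-simplices (6): [0,3], [0,4], [1,2], [1,4], [2,4], [3,4]

so the chain groups are C_0 ≅ Z^5, C_1 ≅ Z^6.

∂_1: C_1 → C_0 is given by ∂[p,q] = [q] − [p].
The resulting 5×6 matrix has rank 4, and its Smith normal form has invariant factors (1,1,1,1).

Now H_k = ker ∂_k / im ∂_{k+1}, so:

  H_1: rank ker ∂_1 − rank ∂_2 = (6 − 4) − 0 = 2, and there is no ∂_2, so H_1 ≅ Z^2.

(K is a triangulation of a wedge of 2 circles.)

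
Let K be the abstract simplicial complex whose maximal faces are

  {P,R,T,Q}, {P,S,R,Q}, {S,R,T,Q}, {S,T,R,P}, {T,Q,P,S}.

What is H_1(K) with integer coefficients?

H_1 ≅ 0.

Order the vertices as P < Q < R < S < T. Listing each simplex with vertices in this order, K has dimension 3 with simplices:

  0-simplices (5): P, Q, R, S, T
  1-simplices (10): PQ, PR, PS, PT, QR, QS, QT, RS, RT, ST
  2-simplices (10): PQR, PQS, PQT, PRS, PRT, PST, QRS, QRT, QST, RST
  3-simplices (5): PQRS, PQRT, PQST, PRST, QRST

giving chain groups C_0 ≅ Z^5, C_1 ≅ Z^10, C_2 ≅ Z^10, C_3 ≅ Z^5.

The boundary map ∂_1: C_1 → C_0 is given by ∂[p,q] = [q] − [p].
The 5×10 boundary matrix has rank 4 and Smith normal form diag(1,1,1,1).

∂_2: C_2 → C_1 acts by ∂[p,q,r] = [q,r] − [p,r] + [p,q]. For instance
  ∂QST = ST − QT + QS,
  ∂QRS = RS − QS + QR.
The resulting 10×10 matrix has rank 6, and its Smith normal form has invariant factors (1,1,1,1,1,1).

∂_3: C_3 → C_2 sends each 3-simplex σ to the alternating sum Σ_i (−1)^i (σ with its i-th vertex removed). For instance
  ∂PQRS = QRS − PRS + PQS − PQR,
  ∂PQRT = QRT − PRT + PQT − PQR.
The 10×5 boundary matrix has rank 4 and Smith normal form diag(1,1,1,1).

From H_k ≅ ker(∂_k) / im(∂_{k+1}) we obtain:

  H_1: rank ker ∂_1 − rank ∂_2 = (10 − 4) − 6 = 0, and the invariant factors of ∂_2 are all 1, so H_1 ≅ 0.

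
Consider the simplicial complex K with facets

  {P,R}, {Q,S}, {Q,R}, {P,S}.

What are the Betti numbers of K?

b_0 = 1, b_1 = 1.

Take the total order P < Q < R < S on the vertex set. Then K (dimension 1) consists of the simplices:

  0-simplices (4): P, Q, R, S
  1-simplices (4): PR, PS, QR, QS

giving chain groups C_0 ≅ Z^4, C_1 ≅ Z^4.

∂_1: C_1 → C_0 is given by ∂[p,q] = [q] − [p].
The resulting 4×4 matrix has rank 3, and its Smith normal form has invariant factors (1,1,1).

Now H_k = ker ∂_k / im ∂_{k+1}, so:

  H_0: rank C_0 − rank ∂_1 = 4 − 3 = 1, and the invariant factors of ∂_1 are all 1, so H_0 ≅ Z.
  H_1: rank ker ∂_1 − rank ∂_2 = (4 − 3) − 0 = 1, and there is no ∂_2, so H_1 ≅ Z.

As a check, the Euler characteristic is 4 − 4 = 0, which agrees with 1 − 1 = 0.

Hence the Betti numbers are b_0 = 1, b_1 = 1.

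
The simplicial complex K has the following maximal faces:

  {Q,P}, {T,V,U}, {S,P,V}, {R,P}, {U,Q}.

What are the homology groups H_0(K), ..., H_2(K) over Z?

H_0 ≅ Z,  H_1 ≅ Z,  H_2 = 0.

Fix the vertex order P < Q < R < S < T < U < V and write every simplex with vertices in increasing order. Then dim K = 2 and the simplices of K are:

  0-simplices (7): P, Q, R, S, T, U, V
  1-simplices (9): PQ, PR, PS, PV, QU, SV, TU, TV, UV
  2-simplices (2): PSV, TUV

so the chain groups are C_0 ≅ Z^7, C_1 ≅ Z^9, C_2 ≅ Z^2.

The boundary map ∂_1: C_1 → C_0 maps an edge to its endpoints' difference, ∂[p,q] = q − p.
The resulting 7×9 matrix has rank 6, and its Smith normal form has invariant factors (1,1,1,1,1,1).

Boundary ∂_2: C_2 → C_1 maps a triangle to the signed sum of its edges. For instance
  ∂PSV = SV − PV + PS,
  ∂TUV = UV − TV + TU.
This gives a 9×2 integer matrix of rank 2; reducing to Smith normal form yields diagonal entries (1,1).

Reading off H_k = ker ∂_k / im ∂_{k+1}:

  H_0: rank C_0 − rank ∂_1 = 7 − 6 = 1, and the invariant factors of ∂_1 are all 1, so H_0 = Z.
  H_1: rank ker ∂_1 − rank ∂_2 = (9 − 6) − 2 = 1, and the invariant factors of ∂_2 are all 1, so H_1 = Z.
  H_2: rank ker ∂_2 − rank ∂_3 = (2 − 2) − 0 = 0, and there is no ∂_3, so H_2 = 0.

As a check, the Euler characteristic is 7 − 9 + 2 = 0, which agrees with 1 − 1 + 0 = 0.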